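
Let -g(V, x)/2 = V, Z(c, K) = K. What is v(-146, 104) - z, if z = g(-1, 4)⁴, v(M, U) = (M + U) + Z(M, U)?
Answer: 46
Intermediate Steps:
v(M, U) = M + 2*U (v(M, U) = (M + U) + U = M + 2*U)
g(V, x) = -2*V
z = 16 (z = (-2*(-1))⁴ = 2⁴ = 16)
v(-146, 104) - z = (-146 + 2*104) - 1*16 = (-146 + 208) - 16 = 62 - 16 = 46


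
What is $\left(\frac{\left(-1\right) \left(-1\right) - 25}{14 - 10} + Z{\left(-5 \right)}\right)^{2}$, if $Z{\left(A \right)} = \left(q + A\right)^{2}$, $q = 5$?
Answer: $36$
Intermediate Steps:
$Z{\left(A \right)} = \left(5 + A\right)^{2}$
$\left(\frac{\left(-1\right) \left(-1\right) - 25}{14 - 10} + Z{\left(-5 \right)}\right)^{2} = \left(\frac{\left(-1\right) \left(-1\right) - 25}{14 - 10} + \left(5 - 5\right)^{2}\right)^{2} = \left(\frac{1 - 25}{14 - 10} + 0^{2}\right)^{2} = \left(- \frac{24}{4} + 0\right)^{2} = \left(\left(-24\right) \frac{1}{4} + 0\right)^{2} = \left(-6 + 0\right)^{2} = \left(-6\right)^{2} = 36$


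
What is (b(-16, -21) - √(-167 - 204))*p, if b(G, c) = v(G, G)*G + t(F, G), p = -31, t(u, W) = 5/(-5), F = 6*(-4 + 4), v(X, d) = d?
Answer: -7905 + 31*I*√371 ≈ -7905.0 + 597.1*I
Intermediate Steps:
F = 0 (F = 6*0 = 0)
t(u, W) = -1 (t(u, W) = 5*(-⅕) = -1)
b(G, c) = -1 + G² (b(G, c) = G*G - 1 = G² - 1 = -1 + G²)
(b(-16, -21) - √(-167 - 204))*p = ((-1 + (-16)²) - √(-167 - 204))*(-31) = ((-1 + 256) - √(-371))*(-31) = (255 - I*√371)*(-31) = -7905 + 31*I*√371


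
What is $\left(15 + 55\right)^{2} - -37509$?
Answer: $42409$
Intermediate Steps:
$\left(15 + 55\right)^{2} - -37509 = 70^{2} + 37509 = 4900 + 37509 = 42409$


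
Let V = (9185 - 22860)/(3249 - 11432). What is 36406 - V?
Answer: 297896623/8183 ≈ 36404.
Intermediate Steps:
V = 13675/8183 (V = -13675/(-8183) = -13675*(-1/8183) = 13675/8183 ≈ 1.6711)
36406 - V = 36406 - 1*13675/8183 = 36406 - 13675/8183 = 297896623/8183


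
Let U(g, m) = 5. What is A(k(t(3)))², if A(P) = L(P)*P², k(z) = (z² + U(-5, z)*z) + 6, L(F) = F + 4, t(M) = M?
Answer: 936360000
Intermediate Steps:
L(F) = 4 + F
k(z) = 6 + z² + 5*z (k(z) = (z² + 5*z) + 6 = 6 + z² + 5*z)
A(P) = P²*(4 + P) (A(P) = (4 + P)*P² = P²*(4 + P))
A(k(t(3)))² = ((6 + 3² + 5*3)²*(4 + (6 + 3² + 5*3)))² = ((6 + 9 + 15)²*(4 + (6 + 9 + 15)))² = (30²*(4 + 30))² = (900*34)² = 30600² = 936360000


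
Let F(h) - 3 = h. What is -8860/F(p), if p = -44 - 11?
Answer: 2215/13 ≈ 170.38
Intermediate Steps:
p = -55
F(h) = 3 + h
-8860/F(p) = -8860/(3 - 55) = -8860/(-52) = -8860*(-1/52) = 2215/13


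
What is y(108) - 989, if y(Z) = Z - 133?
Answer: -1014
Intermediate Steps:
y(Z) = -133 + Z
y(108) - 989 = (-133 + 108) - 989 = -25 - 989 = -1014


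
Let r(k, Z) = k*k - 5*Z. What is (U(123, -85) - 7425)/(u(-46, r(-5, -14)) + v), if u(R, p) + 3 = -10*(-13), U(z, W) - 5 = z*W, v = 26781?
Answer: -17875/26908 ≈ -0.66430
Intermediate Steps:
U(z, W) = 5 + W*z (U(z, W) = 5 + z*W = 5 + W*z)
r(k, Z) = k² - 5*Z
u(R, p) = 127 (u(R, p) = -3 - 10*(-13) = -3 + 130 = 127)
(U(123, -85) - 7425)/(u(-46, r(-5, -14)) + v) = ((5 - 85*123) - 7425)/(127 + 26781) = ((5 - 10455) - 7425)/26908 = (-10450 - 7425)*(1/26908) = -17875*1/26908 = -17875/26908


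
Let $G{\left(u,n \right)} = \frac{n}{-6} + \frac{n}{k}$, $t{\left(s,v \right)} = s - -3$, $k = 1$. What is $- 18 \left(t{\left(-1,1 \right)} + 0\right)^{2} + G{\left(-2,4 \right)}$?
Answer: $- \frac{206}{3} \approx -68.667$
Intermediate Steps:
$t{\left(s,v \right)} = 3 + s$ ($t{\left(s,v \right)} = s + 3 = 3 + s$)
$G{\left(u,n \right)} = \frac{5 n}{6}$ ($G{\left(u,n \right)} = \frac{n}{-6} + \frac{n}{1} = n \left(- \frac{1}{6}\right) + n 1 = - \frac{n}{6} + n = \frac{5 n}{6}$)
$- 18 \left(t{\left(-1,1 \right)} + 0\right)^{2} + G{\left(-2,4 \right)} = - 18 \left(\left(3 - 1\right) + 0\right)^{2} + \frac{5}{6} \cdot 4 = - 18 \left(2 + 0\right)^{2} + \frac{10}{3} = - 18 \cdot 2^{2} + \frac{10}{3} = \left(-18\right) 4 + \frac{10}{3} = -72 + \frac{10}{3} = - \frac{206}{3}$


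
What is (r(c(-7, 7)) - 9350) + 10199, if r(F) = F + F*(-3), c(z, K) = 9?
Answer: 831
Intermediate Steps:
r(F) = -2*F (r(F) = F - 3*F = -2*F)
(r(c(-7, 7)) - 9350) + 10199 = (-2*9 - 9350) + 10199 = (-18 - 9350) + 10199 = -9368 + 10199 = 831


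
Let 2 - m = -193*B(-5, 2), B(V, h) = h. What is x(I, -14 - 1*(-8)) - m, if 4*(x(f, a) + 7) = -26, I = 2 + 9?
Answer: -803/2 ≈ -401.50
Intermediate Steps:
I = 11
x(f, a) = -27/2 (x(f, a) = -7 + (1/4)*(-26) = -7 - 13/2 = -27/2)
m = 388 (m = 2 - (-193)*2 = 2 - 1*(-386) = 2 + 386 = 388)
x(I, -14 - 1*(-8)) - m = -27/2 - 1*388 = -27/2 - 388 = -803/2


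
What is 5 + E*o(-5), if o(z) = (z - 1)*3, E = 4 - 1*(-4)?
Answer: -139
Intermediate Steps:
E = 8 (E = 4 + 4 = 8)
o(z) = -3 + 3*z (o(z) = (-1 + z)*3 = -3 + 3*z)
5 + E*o(-5) = 5 + 8*(-3 + 3*(-5)) = 5 + 8*(-3 - 15) = 5 + 8*(-18) = 5 - 144 = -139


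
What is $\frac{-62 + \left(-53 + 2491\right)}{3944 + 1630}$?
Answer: $\frac{396}{929} \approx 0.42626$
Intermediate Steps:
$\frac{-62 + \left(-53 + 2491\right)}{3944 + 1630} = \frac{-62 + 2438}{5574} = 2376 \cdot \frac{1}{5574} = \frac{396}{929}$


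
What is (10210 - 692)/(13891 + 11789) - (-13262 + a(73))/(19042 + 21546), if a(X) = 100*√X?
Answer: 90860593/130287480 - 25*√73/10147 ≈ 0.67633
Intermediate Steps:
(10210 - 692)/(13891 + 11789) - (-13262 + a(73))/(19042 + 21546) = (10210 - 692)/(13891 + 11789) - (-13262 + 100*√73)/(19042 + 21546) = 9518/25680 - (-13262 + 100*√73)/40588 = 9518*(1/25680) - (-13262 + 100*√73)/40588 = 4759/12840 - (-6631/20294 + 25*√73/10147) = 4759/12840 + (6631/20294 - 25*√73/10147) = 90860593/130287480 - 25*√73/10147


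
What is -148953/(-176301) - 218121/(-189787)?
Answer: 22241431144/11153212629 ≈ 1.9942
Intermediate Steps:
-148953/(-176301) - 218121/(-189787) = -148953*(-1/176301) - 218121*(-1/189787) = 49651/58767 + 218121/189787 = 22241431144/11153212629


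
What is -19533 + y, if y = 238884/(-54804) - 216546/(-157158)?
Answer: -2336961074177/119623431 ≈ -19536.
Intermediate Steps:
y = -356596454/119623431 (y = 238884*(-1/54804) - 216546*(-1/157158) = -19907/4567 + 36091/26193 = -356596454/119623431 ≈ -2.9810)
-19533 + y = -19533 - 356596454/119623431 = -2336961074177/119623431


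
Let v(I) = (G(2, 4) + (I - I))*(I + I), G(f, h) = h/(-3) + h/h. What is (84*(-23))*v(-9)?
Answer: -11592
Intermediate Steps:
G(f, h) = 1 - h/3 (G(f, h) = h*(-1/3) + 1 = -h/3 + 1 = 1 - h/3)
v(I) = -2*I/3 (v(I) = ((1 - 1/3*4) + (I - I))*(I + I) = ((1 - 4/3) + 0)*(2*I) = (-1/3 + 0)*(2*I) = -2*I/3)
(84*(-23))*v(-9) = (84*(-23))*(-2/3*(-9)) = -1932*6 = -11592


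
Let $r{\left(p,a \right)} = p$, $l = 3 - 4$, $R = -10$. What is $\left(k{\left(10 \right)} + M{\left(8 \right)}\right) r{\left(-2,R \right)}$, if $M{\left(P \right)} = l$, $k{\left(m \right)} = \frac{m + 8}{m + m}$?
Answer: $\frac{1}{5} \approx 0.2$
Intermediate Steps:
$l = -1$
$k{\left(m \right)} = \frac{8 + m}{2 m}$
$M{\left(P \right)} = -1$
$\left(k{\left(10 \right)} + M{\left(8 \right)}\right) r{\left(-2,R \right)} = \left(\frac{8 + 10}{2 \cdot 10} - 1\right) \left(-2\right) = \left(\frac{1}{2} \cdot \frac{1}{10} \cdot 18 - 1\right) \left(-2\right) = \left(\frac{9}{10} - 1\right) \left(-2\right) = \left(- \frac{1}{10}\right) \left(-2\right) = \frac{1}{5}$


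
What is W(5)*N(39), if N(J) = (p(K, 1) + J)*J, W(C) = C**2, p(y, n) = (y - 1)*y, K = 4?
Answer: 49725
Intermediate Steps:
p(y, n) = y*(-1 + y) (p(y, n) = (-1 + y)*y = y*(-1 + y))
N(J) = J*(12 + J) (N(J) = (4*(-1 + 4) + J)*J = (4*3 + J)*J = (12 + J)*J = J*(12 + J))
W(5)*N(39) = 5**2*(39*(12 + 39)) = 25*(39*51) = 25*1989 = 49725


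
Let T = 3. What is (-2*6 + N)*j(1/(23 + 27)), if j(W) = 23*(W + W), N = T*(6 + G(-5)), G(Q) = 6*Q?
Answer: -1932/25 ≈ -77.280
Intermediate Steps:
N = -72 (N = 3*(6 + 6*(-5)) = 3*(6 - 30) = 3*(-24) = -72)
j(W) = 46*W (j(W) = 23*(2*W) = 46*W)
(-2*6 + N)*j(1/(23 + 27)) = (-2*6 - 72)*(46/(23 + 27)) = (-12 - 72)*(46/50) = -3864/50 = -84*23/25 = -1932/25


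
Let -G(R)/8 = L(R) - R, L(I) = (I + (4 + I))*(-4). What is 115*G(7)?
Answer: 72680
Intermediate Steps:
L(I) = -16 - 8*I (L(I) = (4 + 2*I)*(-4) = -16 - 8*I)
G(R) = 128 + 72*R (G(R) = -8*((-16 - 8*R) - R) = -8*(-16 - 9*R) = 128 + 72*R)
115*G(7) = 115*(128 + 72*7) = 115*(128 + 504) = 115*632 = 72680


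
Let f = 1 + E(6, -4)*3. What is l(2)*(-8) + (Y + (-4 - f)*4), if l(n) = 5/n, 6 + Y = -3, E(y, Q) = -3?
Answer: -13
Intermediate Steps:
f = -8 (f = 1 - 3*3 = 1 - 9 = -8)
Y = -9 (Y = -6 - 3 = -9)
l(2)*(-8) + (Y + (-4 - f)*4) = (5/2)*(-8) + (-9 + (-4 - 1*(-8))*4) = (5*(1/2))*(-8) + (-9 + (-4 + 8)*4) = (5/2)*(-8) + (-9 + 4*4) = -20 + (-9 + 16) = -20 + 7 = -13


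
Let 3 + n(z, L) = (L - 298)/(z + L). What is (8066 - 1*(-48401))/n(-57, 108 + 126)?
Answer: -9994659/595 ≈ -16798.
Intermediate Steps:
n(z, L) = -3 + (-298 + L)/(L + z) (n(z, L) = -3 + (L - 298)/(z + L) = -3 + (-298 + L)/(L + z))
(8066 - 1*(-48401))/n(-57, 108 + 126) = (8066 - 1*(-48401))/(((-298 - 3*(-57) - 2*(108 + 126))/((108 + 126) - 57))) = (8066 + 48401)/(((-298 + 171 - 2*234)/(234 - 57))) = 56467/(((-298 + 171 - 468)/177)) = 56467/(((1/177)*(-595))) = 56467/(-595/177) = 56467*(-177/595) = -9994659/595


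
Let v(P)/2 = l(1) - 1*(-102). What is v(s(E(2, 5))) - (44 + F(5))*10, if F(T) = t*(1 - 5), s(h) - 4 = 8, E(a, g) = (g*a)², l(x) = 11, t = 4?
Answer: -54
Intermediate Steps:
E(a, g) = a²*g² (E(a, g) = (a*g)² = a²*g²)
s(h) = 12 (s(h) = 4 + 8 = 12)
v(P) = 226 (v(P) = 2*(11 - 1*(-102)) = 2*(11 + 102) = 2*113 = 226)
F(T) = -16 (F(T) = 4*(1 - 5) = 4*(-4) = -16)
v(s(E(2, 5))) - (44 + F(5))*10 = 226 - (44 - 16)*10 = 226 - 28*10 = 226 - 1*280 = 226 - 280 = -54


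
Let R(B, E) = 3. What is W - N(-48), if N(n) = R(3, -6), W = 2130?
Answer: 2127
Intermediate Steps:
N(n) = 3
W - N(-48) = 2130 - 1*3 = 2130 - 3 = 2127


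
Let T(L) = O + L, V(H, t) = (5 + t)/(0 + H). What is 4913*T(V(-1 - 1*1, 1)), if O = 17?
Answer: 68782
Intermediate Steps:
V(H, t) = (5 + t)/H
T(L) = 17 + L
4913*T(V(-1 - 1*1, 1)) = 4913*(17 + (5 + 1)/(-1 - 1*1)) = 4913*(17 + 6/(-1 - 1)) = 4913*(17 + 6/(-2)) = 4913*(17 - ½*6) = 4913*(17 - 3) = 4913*14 = 68782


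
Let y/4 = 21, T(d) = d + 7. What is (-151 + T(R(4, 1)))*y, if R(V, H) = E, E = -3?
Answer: -12348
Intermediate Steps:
R(V, H) = -3
T(d) = 7 + d
y = 84 (y = 4*21 = 84)
(-151 + T(R(4, 1)))*y = (-151 + (7 - 3))*84 = (-151 + 4)*84 = -147*84 = -12348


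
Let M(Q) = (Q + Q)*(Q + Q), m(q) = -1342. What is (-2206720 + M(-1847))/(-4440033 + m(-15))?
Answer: -11438916/4441375 ≈ -2.5755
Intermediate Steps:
M(Q) = 4*Q² (M(Q) = (2*Q)*(2*Q) = 4*Q²)
(-2206720 + M(-1847))/(-4440033 + m(-15)) = (-2206720 + 4*(-1847)²)/(-4440033 - 1342) = (-2206720 + 4*3411409)/(-4441375) = (-2206720 + 13645636)*(-1/4441375) = 11438916*(-1/4441375) = -11438916/4441375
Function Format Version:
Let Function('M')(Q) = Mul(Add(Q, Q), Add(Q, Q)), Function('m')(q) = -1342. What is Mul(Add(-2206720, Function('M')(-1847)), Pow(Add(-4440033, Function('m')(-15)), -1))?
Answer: Rational(-11438916, 4441375) ≈ -2.5755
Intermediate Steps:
Function('M')(Q) = Mul(4, Pow(Q, 2)) (Function('M')(Q) = Mul(Mul(2, Q), Mul(2, Q)) = Mul(4, Pow(Q, 2)))
Mul(Add(-2206720, Function('M')(-1847)), Pow(Add(-4440033, Function('m')(-15)), -1)) = Mul(Add(-2206720, Mul(4, Pow(-1847, 2))), Pow(Add(-4440033, -1342), -1)) = Mul(Add(-2206720, Mul(4, 3411409)), Pow(-4441375, -1)) = Mul(Add(-2206720, 13645636), Rational(-1, 4441375)) = Mul(11438916, Rational(-1, 4441375)) = Rational(-11438916, 4441375)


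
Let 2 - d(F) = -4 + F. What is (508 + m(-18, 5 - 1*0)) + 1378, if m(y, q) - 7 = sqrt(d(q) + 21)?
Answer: 1893 + sqrt(22) ≈ 1897.7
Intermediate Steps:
d(F) = 6 - F (d(F) = 2 - (-4 + F) = 2 + (4 - F) = 6 - F)
m(y, q) = 7 + sqrt(27 - q) (m(y, q) = 7 + sqrt((6 - q) + 21) = 7 + sqrt(27 - q))
(508 + m(-18, 5 - 1*0)) + 1378 = (508 + (7 + sqrt(27 - (5 - 1*0)))) + 1378 = (508 + (7 + sqrt(27 - (5 + 0)))) + 1378 = (508 + (7 + sqrt(27 - 1*5))) + 1378 = (508 + (7 + sqrt(27 - 5))) + 1378 = (508 + (7 + sqrt(22))) + 1378 = (515 + sqrt(22)) + 1378 = 1893 + sqrt(22)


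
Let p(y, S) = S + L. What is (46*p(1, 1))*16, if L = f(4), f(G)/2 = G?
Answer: 6624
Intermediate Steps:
f(G) = 2*G
L = 8 (L = 2*4 = 8)
p(y, S) = 8 + S (p(y, S) = S + 8 = 8 + S)
(46*p(1, 1))*16 = (46*(8 + 1))*16 = (46*9)*16 = 414*16 = 6624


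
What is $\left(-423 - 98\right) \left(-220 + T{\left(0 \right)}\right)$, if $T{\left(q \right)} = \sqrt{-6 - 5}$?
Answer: $114620 - 521 i \sqrt{11} \approx 1.1462 \cdot 10^{5} - 1728.0 i$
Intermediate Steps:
$T{\left(q \right)} = i \sqrt{11}$ ($T{\left(q \right)} = \sqrt{-11} = i \sqrt{11}$)
$\left(-423 - 98\right) \left(-220 + T{\left(0 \right)}\right) = \left(-423 - 98\right) \left(-220 + i \sqrt{11}\right) = - 521 \left(-220 + i \sqrt{11}\right) = 114620 - 521 i \sqrt{11}$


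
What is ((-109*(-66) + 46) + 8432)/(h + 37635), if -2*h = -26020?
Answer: 15672/50645 ≈ 0.30945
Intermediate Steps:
h = 13010 (h = -½*(-26020) = 13010)
((-109*(-66) + 46) + 8432)/(h + 37635) = ((-109*(-66) + 46) + 8432)/(13010 + 37635) = ((7194 + 46) + 8432)/50645 = (7240 + 8432)*(1/50645) = 15672*(1/50645) = 15672/50645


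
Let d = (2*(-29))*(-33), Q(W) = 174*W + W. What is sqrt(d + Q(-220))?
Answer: I*sqrt(36586) ≈ 191.27*I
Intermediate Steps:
Q(W) = 175*W
d = 1914 (d = -58*(-33) = 1914)
sqrt(d + Q(-220)) = sqrt(1914 + 175*(-220)) = sqrt(1914 - 38500) = sqrt(-36586) = I*sqrt(36586)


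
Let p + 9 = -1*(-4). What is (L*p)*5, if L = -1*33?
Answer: 825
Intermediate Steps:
p = -5 (p = -9 - 1*(-4) = -9 + 4 = -5)
L = -33
(L*p)*5 = -33*(-5)*5 = 165*5 = 825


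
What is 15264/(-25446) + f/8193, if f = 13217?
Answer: 35210305/34746513 ≈ 1.0133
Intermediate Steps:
15264/(-25446) + f/8193 = 15264/(-25446) + 13217/8193 = 15264*(-1/25446) + 13217*(1/8193) = -2544/4241 + 13217/8193 = 35210305/34746513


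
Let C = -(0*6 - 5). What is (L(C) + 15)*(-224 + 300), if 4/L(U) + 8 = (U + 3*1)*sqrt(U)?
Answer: 2299/2 + 19*sqrt(5)/2 ≈ 1170.7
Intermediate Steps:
C = 5 (C = -(0 - 5) = -1*(-5) = 5)
L(U) = 4/(-8 + sqrt(U)*(3 + U)) (L(U) = 4/(-8 + (U + 3*1)*sqrt(U)) = 4/(-8 + (U + 3)*sqrt(U)) = 4/(-8 + (3 + U)*sqrt(U)) = 4/(-8 + sqrt(U)*(3 + U)))
(L(C) + 15)*(-224 + 300) = (4/(-8 + 5**(3/2) + 3*sqrt(5)) + 15)*(-224 + 300) = (4/(-8 + 5*sqrt(5) + 3*sqrt(5)) + 15)*76 = (4/(-8 + 8*sqrt(5)) + 15)*76 = (15 + 4/(-8 + 8*sqrt(5)))*76 = 1140 + 304/(-8 + 8*sqrt(5))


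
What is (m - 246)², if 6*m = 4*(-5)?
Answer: 559504/9 ≈ 62167.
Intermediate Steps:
m = -10/3 (m = (4*(-5))/6 = (⅙)*(-20) = -10/3 ≈ -3.3333)
(m - 246)² = (-10/3 - 246)² = (-748/3)² = 559504/9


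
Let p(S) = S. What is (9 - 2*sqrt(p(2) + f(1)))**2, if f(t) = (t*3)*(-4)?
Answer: 41 - 36*I*sqrt(10) ≈ 41.0 - 113.84*I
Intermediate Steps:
f(t) = -12*t (f(t) = (3*t)*(-4) = -12*t)
(9 - 2*sqrt(p(2) + f(1)))**2 = (9 - 2*sqrt(2 - 12*1))**2 = (9 - 2*sqrt(2 - 12))**2 = (9 - 2*I*sqrt(10))**2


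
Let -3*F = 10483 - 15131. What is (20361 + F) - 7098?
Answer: 44437/3 ≈ 14812.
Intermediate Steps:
F = 4648/3 (F = -(10483 - 15131)/3 = -⅓*(-4648) = 4648/3 ≈ 1549.3)
(20361 + F) - 7098 = (20361 + 4648/3) - 7098 = 65731/3 - 7098 = 44437/3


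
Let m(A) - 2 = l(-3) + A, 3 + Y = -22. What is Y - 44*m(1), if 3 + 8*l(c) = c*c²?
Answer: 8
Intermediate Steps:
Y = -25 (Y = -3 - 22 = -25)
l(c) = -3/8 + c³/8 (l(c) = -3/8 + (c*c²)/8 = -3/8 + c³/8)
m(A) = -7/4 + A (m(A) = 2 + ((-3/8 + (⅛)*(-3)³) + A) = 2 + ((-3/8 + (⅛)*(-27)) + A) = 2 + ((-3/8 - 27/8) + A) = 2 + (-15/4 + A) = -7/4 + A)
Y - 44*m(1) = -25 - 44*(-7/4 + 1) = -25 - 44*(-¾) = -25 + 33 = 8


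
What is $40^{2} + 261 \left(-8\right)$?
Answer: $-488$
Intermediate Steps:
$40^{2} + 261 \left(-8\right) = 1600 - 2088 = -488$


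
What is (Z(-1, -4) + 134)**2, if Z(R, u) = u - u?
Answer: 17956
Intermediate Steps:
Z(R, u) = 0
(Z(-1, -4) + 134)**2 = (0 + 134)**2 = 134**2 = 17956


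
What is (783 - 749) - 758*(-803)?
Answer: 608708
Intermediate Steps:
(783 - 749) - 758*(-803) = 34 + 608674 = 608708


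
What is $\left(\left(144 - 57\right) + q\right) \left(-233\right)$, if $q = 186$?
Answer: $-63609$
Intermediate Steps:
$\left(\left(144 - 57\right) + q\right) \left(-233\right) = \left(\left(144 - 57\right) + 186\right) \left(-233\right) = \left(87 + 186\right) \left(-233\right) = 273 \left(-233\right) = -63609$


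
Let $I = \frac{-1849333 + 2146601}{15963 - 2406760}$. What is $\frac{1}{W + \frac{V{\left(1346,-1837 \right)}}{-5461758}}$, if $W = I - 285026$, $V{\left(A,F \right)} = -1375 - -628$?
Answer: $- \frac{1450883849014}{413539800151281229} \approx -3.5084 \cdot 10^{-6}$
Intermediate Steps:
$I = - \frac{297268}{2390797}$ ($I = \frac{297268}{-2390797} = 297268 \left(- \frac{1}{2390797}\right) = - \frac{297268}{2390797} \approx -0.12434$)
$V{\left(A,F \right)} = -747$ ($V{\left(A,F \right)} = -1375 + 628 = -747$)
$W = - \frac{681439602990}{2390797}$ ($W = - \frac{297268}{2390797} - 285026 = - \frac{681439602990}{2390797} \approx -2.8503 \cdot 10^{5}$)
$\frac{1}{W + \frac{V{\left(1346,-1837 \right)}}{-5461758}} = \frac{1}{- \frac{681439602990}{2390797} - \frac{747}{-5461758}} = \frac{1}{- \frac{681439602990}{2390797} - - \frac{83}{606862}} = \frac{1}{- \frac{681439602990}{2390797} + \frac{83}{606862}} = \frac{1}{- \frac{413539800151281229}{1450883849014}} = - \frac{1450883849014}{413539800151281229}$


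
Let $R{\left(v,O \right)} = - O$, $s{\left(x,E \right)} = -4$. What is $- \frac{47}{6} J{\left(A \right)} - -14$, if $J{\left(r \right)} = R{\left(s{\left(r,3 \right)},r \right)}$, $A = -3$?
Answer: $- \frac{19}{2} \approx -9.5$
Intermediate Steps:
$J{\left(r \right)} = - r$
$- \frac{47}{6} J{\left(A \right)} - -14 = - \frac{47}{6} \left(\left(-1\right) \left(-3\right)\right) - -14 = \left(-47\right) \frac{1}{6} \cdot 3 + 14 = \left(- \frac{47}{6}\right) 3 + 14 = - \frac{47}{2} + 14 = - \frac{19}{2}$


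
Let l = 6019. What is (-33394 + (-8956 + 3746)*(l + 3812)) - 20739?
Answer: -51273643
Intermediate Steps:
(-33394 + (-8956 + 3746)*(l + 3812)) - 20739 = (-33394 + (-8956 + 3746)*(6019 + 3812)) - 20739 = (-33394 - 5210*9831) - 20739 = (-33394 - 51219510) - 20739 = -51252904 - 20739 = -51273643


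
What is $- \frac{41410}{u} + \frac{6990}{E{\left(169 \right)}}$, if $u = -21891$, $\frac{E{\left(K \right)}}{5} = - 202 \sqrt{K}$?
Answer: $\frac{39069521}{28742883} \approx 1.3593$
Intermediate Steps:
$E{\left(K \right)} = - 1010 \sqrt{K}$ ($E{\left(K \right)} = 5 \left(- 202 \sqrt{K}\right) = - 1010 \sqrt{K}$)
$- \frac{41410}{u} + \frac{6990}{E{\left(169 \right)}} = - \frac{41410}{-21891} + \frac{6990}{\left(-1010\right) \sqrt{169}} = \left(-41410\right) \left(- \frac{1}{21891}\right) + \frac{6990}{\left(-1010\right) 13} = \frac{41410}{21891} + \frac{6990}{-13130} = \frac{41410}{21891} + 6990 \left(- \frac{1}{13130}\right) = \frac{41410}{21891} - \frac{699}{1313} = \frac{39069521}{28742883}$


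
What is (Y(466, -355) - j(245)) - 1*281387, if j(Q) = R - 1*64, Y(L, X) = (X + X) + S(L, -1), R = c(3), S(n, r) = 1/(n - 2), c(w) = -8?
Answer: -130859599/464 ≈ -2.8203e+5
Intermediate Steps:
S(n, r) = 1/(-2 + n)
R = -8
Y(L, X) = 1/(-2 + L) + 2*X (Y(L, X) = (X + X) + 1/(-2 + L) = 2*X + 1/(-2 + L) = 1/(-2 + L) + 2*X)
j(Q) = -72 (j(Q) = -8 - 1*64 = -8 - 64 = -72)
(Y(466, -355) - j(245)) - 1*281387 = ((1 + 2*(-355)*(-2 + 466))/(-2 + 466) - 1*(-72)) - 1*281387 = ((1 + 2*(-355)*464)/464 + 72) - 281387 = ((1 - 329440)/464 + 72) - 281387 = ((1/464)*(-329439) + 72) - 281387 = (-329439/464 + 72) - 281387 = -296031/464 - 281387 = -130859599/464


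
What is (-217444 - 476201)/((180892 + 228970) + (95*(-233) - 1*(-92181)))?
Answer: -693645/479908 ≈ -1.4454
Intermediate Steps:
(-217444 - 476201)/((180892 + 228970) + (95*(-233) - 1*(-92181))) = -693645/(409862 + (-22135 + 92181)) = -693645/(409862 + 70046) = -693645/479908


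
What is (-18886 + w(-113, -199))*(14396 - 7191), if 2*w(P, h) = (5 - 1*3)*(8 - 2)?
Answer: -136030400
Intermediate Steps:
w(P, h) = 6 (w(P, h) = ((5 - 1*3)*(8 - 2))/2 = ((5 - 3)*6)/2 = (2*6)/2 = (½)*12 = 6)
(-18886 + w(-113, -199))*(14396 - 7191) = (-18886 + 6)*(14396 - 7191) = -18880*7205 = -136030400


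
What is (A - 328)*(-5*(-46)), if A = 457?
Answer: 29670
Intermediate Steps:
(A - 328)*(-5*(-46)) = (457 - 328)*(-5*(-46)) = 129*230 = 29670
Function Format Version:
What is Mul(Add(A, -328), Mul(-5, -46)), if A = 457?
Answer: 29670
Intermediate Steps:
Mul(Add(A, -328), Mul(-5, -46)) = Mul(Add(457, -328), Mul(-5, -46)) = Mul(129, 230) = 29670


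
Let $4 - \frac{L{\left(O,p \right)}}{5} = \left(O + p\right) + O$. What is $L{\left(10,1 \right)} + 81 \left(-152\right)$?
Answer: $-12397$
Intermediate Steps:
$L{\left(O,p \right)} = 20 - 10 O - 5 p$ ($L{\left(O,p \right)} = 20 - 5 \left(\left(O + p\right) + O\right) = 20 - 5 \left(p + 2 O\right) = 20 - \left(5 p + 10 O\right) = 20 - 10 O - 5 p$)
$L{\left(10,1 \right)} + 81 \left(-152\right) = \left(20 - 100 - 5\right) + 81 \left(-152\right) = \left(20 - 100 - 5\right) - 12312 = -85 - 12312 = -12397$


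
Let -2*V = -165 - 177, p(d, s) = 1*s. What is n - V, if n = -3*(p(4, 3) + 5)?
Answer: -195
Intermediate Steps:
p(d, s) = s
n = -24 (n = -3*(3 + 5) = -3*8 = -24)
V = 171 (V = -(-165 - 177)/2 = -1/2*(-342) = 171)
n - V = -24 - 1*171 = -24 - 171 = -195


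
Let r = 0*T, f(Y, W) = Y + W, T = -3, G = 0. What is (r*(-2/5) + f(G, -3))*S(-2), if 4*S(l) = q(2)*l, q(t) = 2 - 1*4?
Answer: -3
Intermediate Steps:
f(Y, W) = W + Y
r = 0 (r = 0*(-3) = 0)
q(t) = -2 (q(t) = 2 - 4 = -2)
S(l) = -l/2 (S(l) = (-2*l)/4 = -l/2)
(r*(-2/5) + f(G, -3))*S(-2) = (0*(-2/5) + (-3 + 0))*(-1/2*(-2)) = (0*(-2*1/5) - 3)*1 = (0*(-2/5) - 3)*1 = (0 - 3)*1 = -3*1 = -3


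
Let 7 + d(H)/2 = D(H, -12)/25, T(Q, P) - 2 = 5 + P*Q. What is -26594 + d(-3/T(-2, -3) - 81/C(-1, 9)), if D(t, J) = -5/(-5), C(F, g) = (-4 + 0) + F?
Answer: -665198/25 ≈ -26608.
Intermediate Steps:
C(F, g) = -4 + F
D(t, J) = 1 (D(t, J) = -5*(-1/5) = 1)
T(Q, P) = 7 + P*Q (T(Q, P) = 2 + (5 + P*Q) = 7 + P*Q)
d(H) = -348/25 (d(H) = -14 + 2*(1/25) = -14 + 2/25 = -348/25)
-26594 + d(-3/T(-2, -3) - 81/C(-1, 9)) = -26594 - 348/25 = -665198/25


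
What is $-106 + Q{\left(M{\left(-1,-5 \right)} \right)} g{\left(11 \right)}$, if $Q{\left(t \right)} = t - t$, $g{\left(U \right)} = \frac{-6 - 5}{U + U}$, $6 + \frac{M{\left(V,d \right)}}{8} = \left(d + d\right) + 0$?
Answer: $-106$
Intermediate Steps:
$M{\left(V,d \right)} = -48 + 16 d$ ($M{\left(V,d \right)} = -48 + 8 \left(\left(d + d\right) + 0\right) = -48 + 8 \left(2 d + 0\right) = -48 + 8 \cdot 2 d = -48 + 16 d$)
$g{\left(U \right)} = - \frac{11}{2 U}$
$Q{\left(t \right)} = 0$
$-106 + Q{\left(M{\left(-1,-5 \right)} \right)} g{\left(11 \right)} = -106 + 0 \left(- \frac{11}{2 \cdot 11}\right) = -106 + 0 \left(\left(- \frac{11}{2}\right) \frac{1}{11}\right) = -106 + 0 \left(- \frac{1}{2}\right) = -106 + 0 = -106$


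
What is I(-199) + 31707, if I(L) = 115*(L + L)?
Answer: -14063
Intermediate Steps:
I(L) = 230*L (I(L) = 115*(2*L) = 230*L)
I(-199) + 31707 = 230*(-199) + 31707 = -45770 + 31707 = -14063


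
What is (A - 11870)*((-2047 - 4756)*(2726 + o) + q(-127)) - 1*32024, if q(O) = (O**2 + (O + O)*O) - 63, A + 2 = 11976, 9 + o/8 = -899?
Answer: 3215683128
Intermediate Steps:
o = -7264 (o = -72 + 8*(-899) = -72 - 7192 = -7264)
A = 11974 (A = -2 + 11976 = 11974)
q(O) = -63 + 3*O**2 (q(O) = (O**2 + (2*O)*O) - 63 = (O**2 + 2*O**2) - 63 = 3*O**2 - 63 = -63 + 3*O**2)
(A - 11870)*((-2047 - 4756)*(2726 + o) + q(-127)) - 1*32024 = (11974 - 11870)*((-2047 - 4756)*(2726 - 7264) + (-63 + 3*(-127)**2)) - 1*32024 = 104*(-6803*(-4538) + (-63 + 3*16129)) - 32024 = 104*(30872014 + (-63 + 48387)) - 32024 = 104*(30872014 + 48324) - 32024 = 104*30920338 - 32024 = 3215715152 - 32024 = 3215683128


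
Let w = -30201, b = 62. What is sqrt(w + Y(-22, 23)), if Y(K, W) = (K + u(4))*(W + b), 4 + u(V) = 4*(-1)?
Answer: 3*I*sqrt(3639) ≈ 180.97*I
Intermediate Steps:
u(V) = -8 (u(V) = -4 + 4*(-1) = -4 - 4 = -8)
Y(K, W) = (-8 + K)*(62 + W) (Y(K, W) = (K - 8)*(W + 62) = (-8 + K)*(62 + W))
sqrt(w + Y(-22, 23)) = sqrt(-30201 + (-496 - 8*23 + 62*(-22) - 22*23)) = sqrt(-30201 + (-496 - 184 - 1364 - 506)) = sqrt(-30201 - 2550) = sqrt(-32751) = 3*I*sqrt(3639)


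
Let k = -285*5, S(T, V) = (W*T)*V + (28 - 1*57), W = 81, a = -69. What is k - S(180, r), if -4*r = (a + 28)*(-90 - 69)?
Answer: 23760359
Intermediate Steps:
r = -6519/4 (r = -(-69 + 28)*(-90 - 69)/4 = -(-41)*(-159)/4 = -1/4*6519 = -6519/4 ≈ -1629.8)
S(T, V) = -29 + 81*T*V (S(T, V) = (81*T)*V + (28 - 1*57) = 81*T*V + (28 - 57) = 81*T*V - 29 = -29 + 81*T*V)
k = -1425
k - S(180, r) = -1425 - (-29 + 81*180*(-6519/4)) = -1425 - (-29 - 23761755) = -1425 - 1*(-23761784) = -1425 + 23761784 = 23760359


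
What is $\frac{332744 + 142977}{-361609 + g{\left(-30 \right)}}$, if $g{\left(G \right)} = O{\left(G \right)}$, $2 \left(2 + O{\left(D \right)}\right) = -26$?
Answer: $- \frac{475721}{361624} \approx -1.3155$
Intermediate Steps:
$O{\left(D \right)} = -15$ ($O{\left(D \right)} = -2 + \frac{1}{2} \left(-26\right) = -2 - 13 = -15$)
$g{\left(G \right)} = -15$
$\frac{332744 + 142977}{-361609 + g{\left(-30 \right)}} = \frac{332744 + 142977}{-361609 - 15} = \frac{475721}{-361624} = 475721 \left(- \frac{1}{361624}\right) = - \frac{475721}{361624}$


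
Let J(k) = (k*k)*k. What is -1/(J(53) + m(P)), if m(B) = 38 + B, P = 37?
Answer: -1/148952 ≈ -6.7136e-6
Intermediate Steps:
J(k) = k³ (J(k) = k²*k = k³)
-1/(J(53) + m(P)) = -1/(53³ + (38 + 37)) = -1/(148877 + 75) = -1/148952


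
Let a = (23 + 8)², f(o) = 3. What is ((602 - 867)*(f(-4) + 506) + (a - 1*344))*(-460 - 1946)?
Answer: 323048808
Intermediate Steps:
a = 961 (a = 31² = 961)
((602 - 867)*(f(-4) + 506) + (a - 1*344))*(-460 - 1946) = ((602 - 867)*(3 + 506) + (961 - 1*344))*(-460 - 1946) = (-265*509 + (961 - 344))*(-2406) = (-134885 + 617)*(-2406) = -134268*(-2406) = 323048808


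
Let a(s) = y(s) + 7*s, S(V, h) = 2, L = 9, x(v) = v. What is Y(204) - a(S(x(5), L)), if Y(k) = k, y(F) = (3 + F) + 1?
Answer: 184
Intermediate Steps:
y(F) = 4 + F
a(s) = 4 + 8*s (a(s) = (4 + s) + 7*s = 4 + 8*s)
Y(204) - a(S(x(5), L)) = 204 - (4 + 8*2) = 204 - (4 + 16) = 204 - 1*20 = 204 - 20 = 184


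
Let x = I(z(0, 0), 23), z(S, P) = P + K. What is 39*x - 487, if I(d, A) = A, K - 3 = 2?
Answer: 410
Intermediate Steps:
K = 5 (K = 3 + 2 = 5)
z(S, P) = 5 + P (z(S, P) = P + 5 = 5 + P)
x = 23
39*x - 487 = 39*23 - 487 = 897 - 487 = 410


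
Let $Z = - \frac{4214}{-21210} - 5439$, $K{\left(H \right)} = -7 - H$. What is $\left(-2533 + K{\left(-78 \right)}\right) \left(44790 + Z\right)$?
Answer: $- \frac{146777216492}{1515} \approx -9.6883 \cdot 10^{7}$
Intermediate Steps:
$Z = - \frac{8239784}{1515}$ ($Z = \left(-4214\right) \left(- \frac{1}{21210}\right) - 5439 = \frac{301}{1515} - 5439 = - \frac{8239784}{1515} \approx -5438.8$)
$\left(-2533 + K{\left(-78 \right)}\right) \left(44790 + Z\right) = \left(-2533 - -71\right) \left(44790 - \frac{8239784}{1515}\right) = \left(-2533 + \left(-7 + 78\right)\right) \frac{59617066}{1515} = \left(-2533 + 71\right) \frac{59617066}{1515} = \left(-2462\right) \frac{59617066}{1515} = - \frac{146777216492}{1515}$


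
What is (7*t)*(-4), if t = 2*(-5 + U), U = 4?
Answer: 56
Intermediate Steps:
t = -2 (t = 2*(-5 + 4) = 2*(-1) = -2)
(7*t)*(-4) = (7*(-2))*(-4) = -14*(-4) = 56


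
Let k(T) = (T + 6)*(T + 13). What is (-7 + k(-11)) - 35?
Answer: -52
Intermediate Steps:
k(T) = (6 + T)*(13 + T)
(-7 + k(-11)) - 35 = (-7 + (78 + (-11)**2 + 19*(-11))) - 35 = (-7 + (78 + 121 - 209)) - 35 = (-7 - 10) - 35 = -17 - 35 = -52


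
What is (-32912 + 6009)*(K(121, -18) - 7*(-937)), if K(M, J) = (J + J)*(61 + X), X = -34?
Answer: -150307061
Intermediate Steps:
K(M, J) = 54*J (K(M, J) = (J + J)*(61 - 34) = (2*J)*27 = 54*J)
(-32912 + 6009)*(K(121, -18) - 7*(-937)) = (-32912 + 6009)*(54*(-18) - 7*(-937)) = -26903*(-972 + 6559) = -26903*5587 = -150307061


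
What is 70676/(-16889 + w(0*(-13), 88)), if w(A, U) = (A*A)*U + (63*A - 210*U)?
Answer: -70676/35369 ≈ -1.9982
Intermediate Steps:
w(A, U) = -210*U + 63*A + U*A**2 (w(A, U) = A**2*U + (-210*U + 63*A) = U*A**2 + (-210*U + 63*A) = -210*U + 63*A + U*A**2)
70676/(-16889 + w(0*(-13), 88)) = 70676/(-16889 + (-210*88 + 63*(0*(-13)) + 88*(0*(-13))**2)) = 70676/(-16889 + (-18480 + 63*0 + 88*0**2)) = 70676/(-16889 + (-18480 + 0 + 88*0)) = 70676/(-16889 + (-18480 + 0 + 0)) = 70676/(-16889 - 18480) = 70676/(-35369) = 70676*(-1/35369) = -70676/35369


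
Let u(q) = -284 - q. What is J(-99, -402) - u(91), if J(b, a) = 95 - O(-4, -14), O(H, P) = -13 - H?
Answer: 479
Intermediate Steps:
J(b, a) = 104 (J(b, a) = 95 - (-13 - 1*(-4)) = 95 - (-13 + 4) = 95 - 1*(-9) = 95 + 9 = 104)
J(-99, -402) - u(91) = 104 - (-284 - 1*91) = 104 - (-284 - 91) = 104 - 1*(-375) = 104 + 375 = 479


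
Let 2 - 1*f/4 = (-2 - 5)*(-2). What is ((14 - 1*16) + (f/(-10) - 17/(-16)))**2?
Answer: 95481/6400 ≈ 14.919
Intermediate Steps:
f = -48 (f = 8 - 4*(-2 - 5)*(-2) = 8 - (-28)*(-2) = 8 - 4*14 = 8 - 56 = -48)
((14 - 1*16) + (f/(-10) - 17/(-16)))**2 = ((14 - 1*16) + (-48/(-10) - 17/(-16)))**2 = ((14 - 16) + (-48*(-1/10) - 17*(-1/16)))**2 = (-2 + (24/5 + 17/16))**2 = (-2 + 469/80)**2 = (309/80)**2 = 95481/6400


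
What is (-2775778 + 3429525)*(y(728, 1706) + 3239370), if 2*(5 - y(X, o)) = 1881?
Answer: 4234233678143/2 ≈ 2.1171e+12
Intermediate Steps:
y(X, o) = -1871/2 (y(X, o) = 5 - 1/2*1881 = 5 - 1881/2 = -1871/2)
(-2775778 + 3429525)*(y(728, 1706) + 3239370) = (-2775778 + 3429525)*(-1871/2 + 3239370) = 653747*(6476869/2) = 4234233678143/2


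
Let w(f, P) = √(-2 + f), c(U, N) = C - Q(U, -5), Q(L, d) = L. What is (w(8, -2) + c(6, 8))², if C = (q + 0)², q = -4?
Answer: (10 + √6)² ≈ 154.99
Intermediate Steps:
C = 16 (C = (-4 + 0)² = (-4)² = 16)
c(U, N) = 16 - U
(w(8, -2) + c(6, 8))² = (√(-2 + 8) + (16 - 1*6))² = (√6 + (16 - 6))² = (√6 + 10)² = (10 + √6)²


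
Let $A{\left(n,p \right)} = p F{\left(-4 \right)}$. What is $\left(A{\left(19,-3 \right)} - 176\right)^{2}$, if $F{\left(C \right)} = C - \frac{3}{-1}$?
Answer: $29929$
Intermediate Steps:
$F{\left(C \right)} = 3 + C$ ($F{\left(C \right)} = C - -3 = C + 3 = 3 + C$)
$A{\left(n,p \right)} = - p$ ($A{\left(n,p \right)} = p \left(3 - 4\right) = p \left(-1\right) = - p$)
$\left(A{\left(19,-3 \right)} - 176\right)^{2} = \left(\left(-1\right) \left(-3\right) - 176\right)^{2} = \left(3 - 176\right)^{2} = \left(-173\right)^{2} = 29929$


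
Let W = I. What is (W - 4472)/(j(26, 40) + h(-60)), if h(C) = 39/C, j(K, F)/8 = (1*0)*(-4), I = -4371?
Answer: 176860/13 ≈ 13605.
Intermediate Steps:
j(K, F) = 0 (j(K, F) = 8*((1*0)*(-4)) = 8*(0*(-4)) = 8*0 = 0)
W = -4371
(W - 4472)/(j(26, 40) + h(-60)) = (-4371 - 4472)/(0 + 39/(-60)) = -8843/(0 + 39*(-1/60)) = -8843/(0 - 13/20) = -8843/(-13/20) = -8843*(-20/13) = 176860/13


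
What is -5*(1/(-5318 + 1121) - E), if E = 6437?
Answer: 135080450/4197 ≈ 32185.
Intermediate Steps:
-5*(1/(-5318 + 1121) - E) = -5*(1/(-5318 + 1121) - 1*6437) = -5*(1/(-4197) - 6437) = -5*(-1/4197 - 6437) = -5*(-27016090/4197) = 135080450/4197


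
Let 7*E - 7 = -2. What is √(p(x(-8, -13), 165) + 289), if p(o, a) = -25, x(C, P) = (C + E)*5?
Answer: 2*√66 ≈ 16.248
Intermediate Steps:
E = 5/7 (E = 1 + (⅐)*(-2) = 1 - 2/7 = 5/7 ≈ 0.71429)
x(C, P) = 25/7 + 5*C (x(C, P) = (C + 5/7)*5 = (5/7 + C)*5 = 25/7 + 5*C)
√(p(x(-8, -13), 165) + 289) = √(-25 + 289) = √264 = 2*√66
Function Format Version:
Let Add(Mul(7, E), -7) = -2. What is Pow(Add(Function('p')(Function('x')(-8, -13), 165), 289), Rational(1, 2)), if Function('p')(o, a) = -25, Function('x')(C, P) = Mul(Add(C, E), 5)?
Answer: Mul(2, Pow(66, Rational(1, 2))) ≈ 16.248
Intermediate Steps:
E = Rational(5, 7) (E = Add(1, Mul(Rational(1, 7), -2)) = Add(1, Rational(-2, 7)) = Rational(5, 7) ≈ 0.71429)
Function('x')(C, P) = Add(Rational(25, 7), Mul(5, C)) (Function('x')(C, P) = Mul(Add(C, Rational(5, 7)), 5) = Mul(Add(Rational(5, 7), C), 5) = Add(Rational(25, 7), Mul(5, C)))
Pow(Add(Function('p')(Function('x')(-8, -13), 165), 289), Rational(1, 2)) = Pow(Add(-25, 289), Rational(1, 2)) = Pow(264, Rational(1, 2)) = Mul(2, Pow(66, Rational(1, 2)))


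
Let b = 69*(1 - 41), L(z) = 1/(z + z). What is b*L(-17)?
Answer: 1380/17 ≈ 81.177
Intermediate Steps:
L(z) = 1/(2*z)
b = -2760 (b = 69*(-40) = -2760)
b*L(-17) = -1380/(-17) = -1380*(-1)/17 = -2760*(-1/34) = 1380/17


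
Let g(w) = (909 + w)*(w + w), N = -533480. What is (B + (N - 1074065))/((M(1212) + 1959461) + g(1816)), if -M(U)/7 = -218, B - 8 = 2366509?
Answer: 758972/11858187 ≈ 0.064004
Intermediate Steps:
B = 2366517 (B = 8 + 2366509 = 2366517)
M(U) = 1526 (M(U) = -7*(-218) = 1526)
g(w) = 2*w*(909 + w) (g(w) = (909 + w)*(2*w) = 2*w*(909 + w))
(B + (N - 1074065))/((M(1212) + 1959461) + g(1816)) = (2366517 + (-533480 - 1074065))/((1526 + 1959461) + 2*1816*(909 + 1816)) = (2366517 - 1607545)/(1960987 + 2*1816*2725) = 758972/(1960987 + 9897200) = 758972/11858187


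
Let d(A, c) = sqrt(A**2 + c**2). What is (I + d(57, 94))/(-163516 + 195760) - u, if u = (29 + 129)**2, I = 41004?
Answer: -67074851/2687 + sqrt(12085)/32244 ≈ -24963.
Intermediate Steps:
u = 24964 (u = 158**2 = 24964)
(I + d(57, 94))/(-163516 + 195760) - u = (41004 + sqrt(57**2 + 94**2))/(-163516 + 195760) - 1*24964 = (41004 + sqrt(3249 + 8836))/32244 - 24964 = (41004 + sqrt(12085))*(1/32244) - 24964 = (3417/2687 + sqrt(12085)/32244) - 24964 = -67074851/2687 + sqrt(12085)/32244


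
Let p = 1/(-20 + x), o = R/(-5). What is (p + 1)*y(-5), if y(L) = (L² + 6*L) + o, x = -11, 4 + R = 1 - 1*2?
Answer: -120/31 ≈ -3.8710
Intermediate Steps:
R = -5 (R = -4 + (1 - 1*2) = -4 + (1 - 2) = -4 - 1 = -5)
o = 1 (o = -5/(-5) = -5*(-⅕) = 1)
y(L) = 1 + L² + 6*L (y(L) = (L² + 6*L) + 1 = 1 + L² + 6*L)
p = -1/31 (p = 1/(-20 - 11) = 1/(-31) = -1/31 ≈ -0.032258)
(p + 1)*y(-5) = (-1/31 + 1)*(1 + (-5)² + 6*(-5)) = 30*(1 + 25 - 30)/31 = (30/31)*(-4) = -120/31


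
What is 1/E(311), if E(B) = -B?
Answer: -1/311 ≈ -0.0032154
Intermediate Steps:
1/E(311) = 1/(-1*311) = 1/(-311) = -1/311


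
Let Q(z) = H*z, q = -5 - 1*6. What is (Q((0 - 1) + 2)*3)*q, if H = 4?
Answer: -132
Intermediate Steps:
q = -11 (q = -5 - 6 = -11)
Q(z) = 4*z
(Q((0 - 1) + 2)*3)*q = ((4*((0 - 1) + 2))*3)*(-11) = ((4*(-1 + 2))*3)*(-11) = ((4*1)*3)*(-11) = (4*3)*(-11) = 12*(-11) = -132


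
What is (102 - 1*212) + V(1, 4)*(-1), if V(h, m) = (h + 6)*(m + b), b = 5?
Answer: -173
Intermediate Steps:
V(h, m) = (5 + m)*(6 + h) (V(h, m) = (h + 6)*(m + 5) = (6 + h)*(5 + m) = (5 + m)*(6 + h))
(102 - 1*212) + V(1, 4)*(-1) = (102 - 1*212) + (30 + 5*1 + 6*4 + 1*4)*(-1) = (102 - 212) + (30 + 5 + 24 + 4)*(-1) = -110 + 63*(-1) = -110 - 63 = -173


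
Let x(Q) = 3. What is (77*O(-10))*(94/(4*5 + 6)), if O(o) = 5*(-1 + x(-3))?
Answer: 36190/13 ≈ 2783.8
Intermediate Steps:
O(o) = 10 (O(o) = 5*(-1 + 3) = 5*2 = 10)
(77*O(-10))*(94/(4*5 + 6)) = (77*10)*(94/(4*5 + 6)) = 770*(94/(20 + 6)) = 770*(94/26) = 770*(94*(1/26)) = 770*(47/13) = 36190/13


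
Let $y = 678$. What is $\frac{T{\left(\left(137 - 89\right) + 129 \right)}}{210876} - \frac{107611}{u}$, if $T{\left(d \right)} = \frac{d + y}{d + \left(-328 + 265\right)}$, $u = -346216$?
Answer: $\frac{236408061}{760506721} \approx 0.31086$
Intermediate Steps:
$T{\left(d \right)} = \frac{678 + d}{-63 + d}$ ($T{\left(d \right)} = \frac{d + 678}{d + \left(-328 + 265\right)} = \frac{678 + d}{d - 63} = \frac{678 + d}{-63 + d}$)
$\frac{T{\left(\left(137 - 89\right) + 129 \right)}}{210876} - \frac{107611}{u} = \frac{\frac{1}{-63 + \left(\left(137 - 89\right) + 129\right)} \left(678 + \left(\left(137 - 89\right) + 129\right)\right)}{210876} - \frac{107611}{-346216} = \frac{678 + \left(48 + 129\right)}{-63 + \left(48 + 129\right)} \frac{1}{210876} - - \frac{107611}{346216} = \frac{678 + 177}{-63 + 177} \cdot \frac{1}{210876} + \frac{107611}{346216} = \frac{1}{114} \cdot 855 \cdot \frac{1}{210876} + \frac{107611}{346216} = \frac{15}{2} \cdot \frac{1}{210876} + \frac{107611}{346216} = \frac{5}{140584} + \frac{107611}{346216} = \frac{236408061}{760506721}$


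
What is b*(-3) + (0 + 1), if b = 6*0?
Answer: 1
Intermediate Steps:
b = 0
b*(-3) + (0 + 1) = 0*(-3) + (0 + 1) = 0 + 1 = 1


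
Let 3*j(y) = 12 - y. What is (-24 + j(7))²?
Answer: 4489/9 ≈ 498.78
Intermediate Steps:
j(y) = 4 - y/3 (j(y) = (12 - y)/3 = 4 - y/3)
(-24 + j(7))² = (-24 + (4 - ⅓*7))² = (-24 + (4 - 7/3))² = (-24 + 5/3)² = (-67/3)² = 4489/9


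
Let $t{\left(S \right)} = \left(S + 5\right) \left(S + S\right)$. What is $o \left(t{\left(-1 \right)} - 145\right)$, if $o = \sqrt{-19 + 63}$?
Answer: $- 306 \sqrt{11} \approx -1014.9$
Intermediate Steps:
$o = 2 \sqrt{11}$ ($o = \sqrt{44} = 2 \sqrt{11} \approx 6.6332$)
$t{\left(S \right)} = 2 S \left(5 + S\right)$ ($t{\left(S \right)} = \left(5 + S\right) 2 S = 2 S \left(5 + S\right)$)
$o \left(t{\left(-1 \right)} - 145\right) = 2 \sqrt{11} \left(2 \left(-1\right) \left(5 - 1\right) - 145\right) = 2 \sqrt{11} \left(2 \left(-1\right) 4 - 145\right) = 2 \sqrt{11} \left(-8 - 145\right) = 2 \sqrt{11} \left(-153\right) = - 306 \sqrt{11}$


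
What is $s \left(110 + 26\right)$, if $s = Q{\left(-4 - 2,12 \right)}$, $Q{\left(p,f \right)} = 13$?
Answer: $1768$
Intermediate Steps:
$s = 13$
$s \left(110 + 26\right) = 13 \left(110 + 26\right) = 13 \cdot 136 = 1768$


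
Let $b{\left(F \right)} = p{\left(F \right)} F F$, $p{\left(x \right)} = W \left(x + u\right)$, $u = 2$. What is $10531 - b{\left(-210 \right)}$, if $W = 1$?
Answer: $9183331$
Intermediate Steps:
$p{\left(x \right)} = 2 + x$ ($p{\left(x \right)} = 1 \left(x + 2\right) = 1 \left(2 + x\right) = 2 + x$)
$b{\left(F \right)} = F^{2} \left(2 + F\right)$ ($b{\left(F \right)} = \left(2 + F\right) F F = F \left(2 + F\right) F = F^{2} \left(2 + F\right)$)
$10531 - b{\left(-210 \right)} = 10531 - \left(-210\right)^{2} \left(2 - 210\right) = 10531 - 44100 \left(-208\right) = 10531 - -9172800 = 10531 + 9172800 = 9183331$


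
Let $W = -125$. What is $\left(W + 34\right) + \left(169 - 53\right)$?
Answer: $25$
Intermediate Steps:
$\left(W + 34\right) + \left(169 - 53\right) = \left(-125 + 34\right) + \left(169 - 53\right) = -91 + 116 = 25$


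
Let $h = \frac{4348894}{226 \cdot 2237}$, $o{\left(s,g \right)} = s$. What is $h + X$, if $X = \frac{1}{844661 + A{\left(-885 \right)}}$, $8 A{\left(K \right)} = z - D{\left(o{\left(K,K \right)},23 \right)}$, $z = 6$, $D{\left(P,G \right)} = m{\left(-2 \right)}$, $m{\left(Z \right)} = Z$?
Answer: $\frac{1836673004695}{213514505022} \approx 8.6021$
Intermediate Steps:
$D{\left(P,G \right)} = -2$
$A{\left(K \right)} = 1$ ($A{\left(K \right)} = \frac{6 - -2}{8} = \frac{6 + 2}{8} = \frac{1}{8} \cdot 8 = 1$)
$X = \frac{1}{844662}$ ($X = \frac{1}{844661 + 1} = \frac{1}{844662} \approx 1.1839 \cdot 10^{-6}$)
$h = \frac{2174447}{252781}$ ($h = \frac{4348894}{505562} = 4348894 \cdot \frac{1}{505562} = \frac{2174447}{252781} \approx 8.6021$)
$h + X = \frac{2174447}{252781} + \frac{1}{844662} = \frac{1836673004695}{213514505022}$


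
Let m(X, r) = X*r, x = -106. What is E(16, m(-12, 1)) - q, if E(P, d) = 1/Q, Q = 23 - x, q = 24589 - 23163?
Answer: -183953/129 ≈ -1426.0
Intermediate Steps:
q = 1426
Q = 129 (Q = 23 - 1*(-106) = 23 + 106 = 129)
E(P, d) = 1/129
E(16, m(-12, 1)) - q = 1/129 - 1*1426 = 1/129 - 1426 = -183953/129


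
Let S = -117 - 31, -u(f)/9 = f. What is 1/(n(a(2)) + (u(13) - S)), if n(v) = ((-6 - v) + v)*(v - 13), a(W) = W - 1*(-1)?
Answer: 1/91 ≈ 0.010989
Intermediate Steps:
a(W) = 1 + W (a(W) = W + 1 = 1 + W)
u(f) = -9*f
S = -148
n(v) = 78 - 6*v (n(v) = -6*(-13 + v) = 78 - 6*v)
1/(n(a(2)) + (u(13) - S)) = 1/((78 - 6*(1 + 2)) + (-9*13 - 1*(-148))) = 1/((78 - 6*3) + (-117 + 148)) = 1/((78 - 18) + 31) = 1/(60 + 31) = 1/91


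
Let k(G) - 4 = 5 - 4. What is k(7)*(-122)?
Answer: -610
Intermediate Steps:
k(G) = 5 (k(G) = 4 + (5 - 4) = 4 + 1 = 5)
k(7)*(-122) = 5*(-122) = -610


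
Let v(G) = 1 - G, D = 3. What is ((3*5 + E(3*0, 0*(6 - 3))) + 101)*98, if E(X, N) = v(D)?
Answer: 11172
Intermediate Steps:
E(X, N) = -2 (E(X, N) = 1 - 1*3 = 1 - 3 = -2)
((3*5 + E(3*0, 0*(6 - 3))) + 101)*98 = ((3*5 - 2) + 101)*98 = ((15 - 2) + 101)*98 = (13 + 101)*98 = 114*98 = 11172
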